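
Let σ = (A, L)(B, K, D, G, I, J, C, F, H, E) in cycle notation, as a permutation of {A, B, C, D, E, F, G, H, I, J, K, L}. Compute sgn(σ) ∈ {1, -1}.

The cycle lengths are 10, 2.
A cycle is odd iff its length is even; σ has 2 even-length cycles, so sgn(σ) = (−1)^2 and σ is even.

1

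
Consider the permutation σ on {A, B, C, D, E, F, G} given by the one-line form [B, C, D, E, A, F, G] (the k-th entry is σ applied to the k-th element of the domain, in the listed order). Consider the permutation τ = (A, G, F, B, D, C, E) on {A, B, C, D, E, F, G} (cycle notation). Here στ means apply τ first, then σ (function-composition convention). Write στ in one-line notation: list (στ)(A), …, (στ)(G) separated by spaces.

(στ)(x) = σ(τ(x)). Computing each image: σ(τ(A)) = σ(G) = G, σ(τ(B)) = σ(D) = E, σ(τ(C)) = σ(E) = A, σ(τ(D)) = σ(C) = D, σ(τ(E)) = σ(A) = B, σ(τ(F)) = σ(B) = C, σ(τ(G)) = σ(F) = F.
Hence στ = [G E A D B C F].

G E A D B C F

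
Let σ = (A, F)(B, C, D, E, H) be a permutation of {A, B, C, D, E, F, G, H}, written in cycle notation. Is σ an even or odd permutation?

The cycle lengths are 5, 2, 1.
A cycle of length ℓ contributes ℓ−1 transpositions, so σ is a product of 4 + 1 = 5 transpositions — odd.

odd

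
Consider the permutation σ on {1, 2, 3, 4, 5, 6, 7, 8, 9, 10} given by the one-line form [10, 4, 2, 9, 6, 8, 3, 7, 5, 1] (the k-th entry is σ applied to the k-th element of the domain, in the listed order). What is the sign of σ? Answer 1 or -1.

1

In disjoint-cycle form the cycle lengths are 8, 2.
A cycle is odd iff its length is even; σ has 2 even-length cycles, so sgn(σ) = (−1)^2 and σ is even.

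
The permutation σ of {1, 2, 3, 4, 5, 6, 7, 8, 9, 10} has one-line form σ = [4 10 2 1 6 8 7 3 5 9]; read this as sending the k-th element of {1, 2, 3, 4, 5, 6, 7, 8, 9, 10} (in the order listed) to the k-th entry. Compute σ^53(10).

Tracing 10 → 9 → … returns to 10 after 7 steps, so 10 lies in a 7-cycle (2 10 9 5 6 8 3).
On a 7-cycle, σ^7 is the identity, so σ^53 = σ^4 there (53 ≡ 4 mod 7).
Stepping 4 places around the cycle: 10 → 9 → 5 → 6 → 8.

8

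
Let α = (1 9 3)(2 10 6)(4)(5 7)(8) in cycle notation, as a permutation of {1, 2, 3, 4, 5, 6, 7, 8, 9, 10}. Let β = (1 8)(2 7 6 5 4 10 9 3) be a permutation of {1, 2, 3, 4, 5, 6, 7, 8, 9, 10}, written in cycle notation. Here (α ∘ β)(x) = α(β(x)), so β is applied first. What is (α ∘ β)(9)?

1

(α ∘ β)(9) = α(β(9)). β(9) = 3, then α(3) = 1. So (α ∘ β)(9) = 1.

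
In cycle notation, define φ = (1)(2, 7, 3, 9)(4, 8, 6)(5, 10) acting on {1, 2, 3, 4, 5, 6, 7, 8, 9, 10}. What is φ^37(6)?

4

6 lies in the 3-cycle (4, 8, 6).
Since the cycle has length 3, φ^37 acts on it the same as φ^1 (37 mod 3 = 1).
Advancing 1 step from 6: 6 → 4.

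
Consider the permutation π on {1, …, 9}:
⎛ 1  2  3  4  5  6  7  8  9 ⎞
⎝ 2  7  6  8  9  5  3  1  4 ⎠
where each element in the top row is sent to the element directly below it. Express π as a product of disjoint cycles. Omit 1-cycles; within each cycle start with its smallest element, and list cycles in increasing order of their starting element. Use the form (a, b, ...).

(1, 2, 7, 3, 6, 5, 9, 4, 8)

Iterating π from 1 gives 1 → 2 → 7 → 3 → 6 → 5 → 9 → 4 → 8 → 1; that is the 9-cycle (1, 2, 7, 3, 6, 5, 9, 4, 8).
Repeating from the next unused element and collecting all non-trivial cycles gives (1, 2, 7, 3, 6, 5, 9, 4, 8).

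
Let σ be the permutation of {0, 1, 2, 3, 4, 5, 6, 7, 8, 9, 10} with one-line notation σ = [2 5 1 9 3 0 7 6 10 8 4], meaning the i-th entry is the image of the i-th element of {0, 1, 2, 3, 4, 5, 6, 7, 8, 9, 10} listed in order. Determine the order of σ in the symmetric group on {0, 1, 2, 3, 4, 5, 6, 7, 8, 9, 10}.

20

Decomposing into disjoint cycles gives cycle lengths 5, 4, 2.
The order of σ is the least common multiple of its cycle lengths: lcm(5, 4, 2) = 20.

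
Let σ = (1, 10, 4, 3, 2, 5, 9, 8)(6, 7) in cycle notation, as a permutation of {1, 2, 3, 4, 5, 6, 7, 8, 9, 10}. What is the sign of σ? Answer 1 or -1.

The cycle lengths are 8, 2.
A cycle of length ℓ contributes ℓ−1 transpositions, so σ is a product of 7 + 1 = 8 transpositions — even.

1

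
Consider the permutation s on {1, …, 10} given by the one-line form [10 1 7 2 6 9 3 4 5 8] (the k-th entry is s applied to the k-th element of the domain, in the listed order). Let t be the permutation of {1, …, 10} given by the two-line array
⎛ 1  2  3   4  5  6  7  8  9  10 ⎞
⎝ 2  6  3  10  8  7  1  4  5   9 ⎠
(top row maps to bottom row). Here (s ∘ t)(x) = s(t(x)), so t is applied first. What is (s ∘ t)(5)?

(s ∘ t)(5) = s(t(5)). t(5) = 8, then s(8) = 4. So (s ∘ t)(5) = 4.

4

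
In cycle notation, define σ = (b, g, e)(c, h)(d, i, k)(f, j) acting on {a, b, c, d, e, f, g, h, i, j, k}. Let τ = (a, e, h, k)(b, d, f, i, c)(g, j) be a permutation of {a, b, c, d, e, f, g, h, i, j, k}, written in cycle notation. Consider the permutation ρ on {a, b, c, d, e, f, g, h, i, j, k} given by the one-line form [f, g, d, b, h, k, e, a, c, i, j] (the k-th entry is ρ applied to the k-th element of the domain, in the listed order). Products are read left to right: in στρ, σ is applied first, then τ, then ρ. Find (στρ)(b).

Chase b: σ(b) = g; τ(g) = j; ρ(j) = i. Hence (στρ)(b) = i.

i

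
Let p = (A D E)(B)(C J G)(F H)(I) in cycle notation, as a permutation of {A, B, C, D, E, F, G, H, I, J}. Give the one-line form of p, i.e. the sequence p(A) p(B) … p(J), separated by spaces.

Image by image: A↦D, B↦B, C↦J, D↦E, E↦A, F↦H, G↦C, H↦F, I↦I, J↦G.
So the one-line form is D B J E A H C F I G.

D B J E A H C F I G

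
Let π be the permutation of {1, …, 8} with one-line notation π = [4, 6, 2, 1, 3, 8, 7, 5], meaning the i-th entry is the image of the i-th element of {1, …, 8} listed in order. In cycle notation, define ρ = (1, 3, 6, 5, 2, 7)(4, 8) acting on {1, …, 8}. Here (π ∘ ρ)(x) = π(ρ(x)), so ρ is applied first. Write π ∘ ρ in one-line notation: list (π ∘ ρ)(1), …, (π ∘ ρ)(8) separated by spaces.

2 7 8 5 6 3 4 1

For each element, apply ρ then π: 1 → 3 → 2; 2 → 7 → 7; 3 → 6 → 8; 4 → 8 → 5; 5 → 2 → 6; 6 → 5 → 3; 7 → 1 → 4; 8 → 4 → 1.
So π ∘ ρ in one-line form is 2 7 8 5 6 3 4 1.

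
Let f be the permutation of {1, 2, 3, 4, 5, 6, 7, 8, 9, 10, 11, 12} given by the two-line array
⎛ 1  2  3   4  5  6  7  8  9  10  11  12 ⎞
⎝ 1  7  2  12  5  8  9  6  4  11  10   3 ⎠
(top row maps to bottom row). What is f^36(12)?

Tracing 12 → 3 → … returns to 12 after 6 steps, so 12 lies in a 6-cycle (2 7 9 4 12 3).
On a 6-cycle, f^6 is the identity, so f^36 = f^0 there (36 ≡ 0 mod 6).
So f^36(12) = 12.

12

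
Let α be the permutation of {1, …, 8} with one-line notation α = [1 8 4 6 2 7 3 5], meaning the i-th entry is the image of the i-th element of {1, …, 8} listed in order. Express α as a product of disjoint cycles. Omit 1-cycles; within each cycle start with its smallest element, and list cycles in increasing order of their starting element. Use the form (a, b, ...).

From 2: 2 → 8 → 5 → 2, closing the cycle (2, 8, 5).
Continuing from each remaining unvisited element yields (2, 8, 5)(3, 4, 6, 7).

(2, 8, 5)(3, 4, 6, 7)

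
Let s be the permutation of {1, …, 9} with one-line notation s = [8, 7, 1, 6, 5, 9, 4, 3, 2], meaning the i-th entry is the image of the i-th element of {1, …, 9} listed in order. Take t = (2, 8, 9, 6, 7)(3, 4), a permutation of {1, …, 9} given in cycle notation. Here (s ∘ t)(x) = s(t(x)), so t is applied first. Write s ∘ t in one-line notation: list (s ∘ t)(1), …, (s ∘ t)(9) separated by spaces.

(s ∘ t)(x) = s(t(x)). Computing each image: s(t(1)) = s(1) = 8, s(t(2)) = s(8) = 3, s(t(3)) = s(4) = 6, s(t(4)) = s(3) = 1, s(t(5)) = s(5) = 5, s(t(6)) = s(7) = 4, s(t(7)) = s(2) = 7, s(t(8)) = s(9) = 2, s(t(9)) = s(6) = 9.
Hence s ∘ t = [8 3 6 1 5 4 7 2 9].

8 3 6 1 5 4 7 2 9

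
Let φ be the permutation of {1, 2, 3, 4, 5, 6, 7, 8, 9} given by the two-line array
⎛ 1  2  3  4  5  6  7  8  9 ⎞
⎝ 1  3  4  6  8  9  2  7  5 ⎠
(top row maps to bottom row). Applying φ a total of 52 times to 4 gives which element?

8

Tracing 4 → 6 → … returns to 4 after 8 steps, so 4 lies in an 8-cycle (2, 3, 4, 6, 9, 5, 8, 7).
On an 8-cycle, φ^8 is the identity, so φ^52 = φ^4 there (52 ≡ 4 mod 8).
Stepping 4 places around the cycle: 4 → 6 → 9 → 5 → 8.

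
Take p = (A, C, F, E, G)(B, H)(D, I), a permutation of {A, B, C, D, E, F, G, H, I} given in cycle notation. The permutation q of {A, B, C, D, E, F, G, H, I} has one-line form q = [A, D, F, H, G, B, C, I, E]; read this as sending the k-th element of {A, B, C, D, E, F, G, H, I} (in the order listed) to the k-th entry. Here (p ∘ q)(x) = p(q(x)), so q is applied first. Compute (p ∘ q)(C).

(p ∘ q)(C) = p(q(C)). q(C) = F, then p(F) = E. So (p ∘ q)(C) = E.

E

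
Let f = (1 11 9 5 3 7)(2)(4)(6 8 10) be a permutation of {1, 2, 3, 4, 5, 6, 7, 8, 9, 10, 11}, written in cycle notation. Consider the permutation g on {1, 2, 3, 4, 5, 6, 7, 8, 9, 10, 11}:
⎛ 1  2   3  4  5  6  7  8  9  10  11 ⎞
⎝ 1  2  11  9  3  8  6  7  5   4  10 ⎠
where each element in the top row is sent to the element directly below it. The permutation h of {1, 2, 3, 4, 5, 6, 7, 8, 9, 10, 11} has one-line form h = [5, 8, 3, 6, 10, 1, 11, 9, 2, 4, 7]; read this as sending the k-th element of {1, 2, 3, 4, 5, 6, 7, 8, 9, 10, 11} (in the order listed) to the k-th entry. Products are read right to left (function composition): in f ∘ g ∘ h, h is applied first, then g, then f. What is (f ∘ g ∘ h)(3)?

Chase 3: h(3) = 3; g(3) = 11; f(11) = 9. Hence (f ∘ g ∘ h)(3) = 9.

9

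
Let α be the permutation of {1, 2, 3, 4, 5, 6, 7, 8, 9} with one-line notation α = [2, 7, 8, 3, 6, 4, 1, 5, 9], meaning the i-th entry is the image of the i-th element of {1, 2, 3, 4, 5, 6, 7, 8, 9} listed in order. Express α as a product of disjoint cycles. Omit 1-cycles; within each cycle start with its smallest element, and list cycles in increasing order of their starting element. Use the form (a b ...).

From 1: 1 → 2 → 7 → 1, closing the cycle (1 2 7).
Repeating from the next unused element and collecting all non-trivial cycles gives (1 2 7)(3 8 5 6 4).

(1 2 7)(3 8 5 6 4)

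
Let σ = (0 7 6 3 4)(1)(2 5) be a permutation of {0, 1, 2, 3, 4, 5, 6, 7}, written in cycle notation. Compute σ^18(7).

4

7 lies in the 5-cycle (0 7 6 3 4).
Powers repeat with period 5 on this cycle, and 18 mod 5 = 3, so σ^18(7) = σ^3(7).
Advancing 3 steps from 7: 7 → 6 → 3 → 4.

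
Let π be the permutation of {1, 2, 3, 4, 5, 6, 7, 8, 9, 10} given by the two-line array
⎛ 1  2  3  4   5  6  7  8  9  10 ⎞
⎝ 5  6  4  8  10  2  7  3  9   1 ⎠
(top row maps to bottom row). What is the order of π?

6

The disjoint-cycle form of π has cycle lengths 3, 3, 2, 1, 1.
The order is lcm(3, 3, 2) = 6.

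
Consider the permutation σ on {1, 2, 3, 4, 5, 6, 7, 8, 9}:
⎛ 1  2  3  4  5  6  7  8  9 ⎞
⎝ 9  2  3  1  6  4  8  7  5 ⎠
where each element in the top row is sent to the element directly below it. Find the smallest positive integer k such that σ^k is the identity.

10

The disjoint-cycle form of σ has cycle lengths 5, 2, 1, 1.
The order is lcm(5, 2) = 10.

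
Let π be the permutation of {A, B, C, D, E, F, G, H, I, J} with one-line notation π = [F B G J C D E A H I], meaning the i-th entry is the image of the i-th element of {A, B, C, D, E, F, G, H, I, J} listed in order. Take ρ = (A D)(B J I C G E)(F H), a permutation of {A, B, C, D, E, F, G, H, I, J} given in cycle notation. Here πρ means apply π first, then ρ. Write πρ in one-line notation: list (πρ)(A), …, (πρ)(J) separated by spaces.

H J E I G A B D F C

(πρ)(x) = ρ(π(x)). Computing each image: ρ(π(A)) = ρ(F) = H, ρ(π(B)) = ρ(B) = J, ρ(π(C)) = ρ(G) = E, ρ(π(D)) = ρ(J) = I, ρ(π(E)) = ρ(C) = G, ρ(π(F)) = ρ(D) = A, ρ(π(G)) = ρ(E) = B, ρ(π(H)) = ρ(A) = D, ρ(π(I)) = ρ(H) = F, ρ(π(J)) = ρ(I) = C.
Hence πρ = [H J E I G A B D F C].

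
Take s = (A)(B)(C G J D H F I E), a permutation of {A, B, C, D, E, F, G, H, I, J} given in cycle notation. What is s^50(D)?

F

D lies in the 8-cycle (C G J D H F I E).
Powers repeat with period 8 on this cycle, and 50 mod 8 = 2, so s^50(D) = s^2(D).
Stepping 2 places around the cycle: D → H → F.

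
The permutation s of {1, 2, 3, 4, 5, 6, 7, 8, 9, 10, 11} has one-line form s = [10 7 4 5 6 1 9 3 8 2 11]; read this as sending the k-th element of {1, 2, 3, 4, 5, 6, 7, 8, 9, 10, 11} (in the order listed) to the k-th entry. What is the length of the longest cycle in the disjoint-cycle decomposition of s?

Decomposing into disjoint cycles gives (1, 10, 2, 7, 9, 8, 3, 4, 5, 6); the longest has length 10.

10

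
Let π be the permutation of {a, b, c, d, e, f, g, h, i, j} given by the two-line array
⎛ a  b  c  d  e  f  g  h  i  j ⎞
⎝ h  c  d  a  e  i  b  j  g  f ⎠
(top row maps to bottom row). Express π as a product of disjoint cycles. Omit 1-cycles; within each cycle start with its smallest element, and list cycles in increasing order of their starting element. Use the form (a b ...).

Start at a and follow images: a → h → j → f → i → g → b → c → d → a, giving the cycle (a h j f i g b c d).
Repeating from the next unused element and collecting all non-trivial cycles gives (a h j f i g b c d).

(a h j f i g b c d)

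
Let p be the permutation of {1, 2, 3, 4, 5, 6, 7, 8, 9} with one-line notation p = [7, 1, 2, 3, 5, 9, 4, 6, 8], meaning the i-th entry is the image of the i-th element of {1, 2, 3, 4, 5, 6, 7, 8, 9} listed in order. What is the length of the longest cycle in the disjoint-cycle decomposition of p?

Decomposing into disjoint cycles gives (1 7 4 3 2)(6 9 8); the longest has length 5.

5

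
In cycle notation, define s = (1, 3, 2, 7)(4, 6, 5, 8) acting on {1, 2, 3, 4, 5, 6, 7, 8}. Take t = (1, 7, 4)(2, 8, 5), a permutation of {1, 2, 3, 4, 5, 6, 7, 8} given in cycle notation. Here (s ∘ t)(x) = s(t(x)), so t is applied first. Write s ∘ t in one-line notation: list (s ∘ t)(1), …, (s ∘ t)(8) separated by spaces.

1 4 2 3 7 5 6 8

(s ∘ t)(x) = s(t(x)). Computing each image: s(t(1)) = s(7) = 1, s(t(2)) = s(8) = 4, s(t(3)) = s(3) = 2, s(t(4)) = s(1) = 3, s(t(5)) = s(2) = 7, s(t(6)) = s(6) = 5, s(t(7)) = s(4) = 6, s(t(8)) = s(5) = 8.
Hence s ∘ t = [1 4 2 3 7 5 6 8].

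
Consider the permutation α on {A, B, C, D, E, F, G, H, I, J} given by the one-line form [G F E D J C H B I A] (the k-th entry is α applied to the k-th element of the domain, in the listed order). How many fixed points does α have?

The fixed points (elements with α(x) = x) are {D, I}, so there are 2.

2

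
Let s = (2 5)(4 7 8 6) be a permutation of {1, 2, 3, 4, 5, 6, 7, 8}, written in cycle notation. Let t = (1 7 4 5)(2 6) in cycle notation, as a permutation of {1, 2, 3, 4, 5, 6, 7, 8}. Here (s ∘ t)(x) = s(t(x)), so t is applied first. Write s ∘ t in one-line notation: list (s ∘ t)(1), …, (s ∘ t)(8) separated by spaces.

(s ∘ t)(x) = s(t(x)). Computing each image: s(t(1)) = s(7) = 8, s(t(2)) = s(6) = 4, s(t(3)) = s(3) = 3, s(t(4)) = s(5) = 2, s(t(5)) = s(1) = 1, s(t(6)) = s(2) = 5, s(t(7)) = s(4) = 7, s(t(8)) = s(8) = 6.
Hence s ∘ t = [8 4 3 2 1 5 7 6].

8 4 3 2 1 5 7 6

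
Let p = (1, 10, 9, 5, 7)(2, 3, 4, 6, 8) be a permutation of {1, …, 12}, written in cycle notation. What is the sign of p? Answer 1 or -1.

1

The cycle lengths are 5, 5, 1, 1.
A cycle of length ℓ contributes ℓ−1 transpositions, so p is a product of 4 + 4 = 8 transpositions — even.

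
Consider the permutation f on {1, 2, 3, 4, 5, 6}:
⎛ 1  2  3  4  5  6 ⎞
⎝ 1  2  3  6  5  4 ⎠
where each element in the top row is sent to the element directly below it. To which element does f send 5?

5

The entry below 5 in the array is 5, so f(5) = 5.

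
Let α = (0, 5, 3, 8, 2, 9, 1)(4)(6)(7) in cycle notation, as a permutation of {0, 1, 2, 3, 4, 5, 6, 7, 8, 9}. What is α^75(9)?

9 lies in the 7-cycle (0, 5, 3, 8, 2, 9, 1).
Powers repeat with period 7 on this cycle, and 75 mod 7 = 5, so α^75(9) = α^5(9).
Advancing 5 steps from 9: 9 → 1 → 0 → 5 → 3 → 8.

8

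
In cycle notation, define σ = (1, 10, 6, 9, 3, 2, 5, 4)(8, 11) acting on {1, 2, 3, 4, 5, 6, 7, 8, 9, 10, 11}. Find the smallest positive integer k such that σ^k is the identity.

The disjoint cycles have lengths 8, 2, 1.
The order of σ is the least common multiple of its cycle lengths: lcm(8, 2) = 8.

8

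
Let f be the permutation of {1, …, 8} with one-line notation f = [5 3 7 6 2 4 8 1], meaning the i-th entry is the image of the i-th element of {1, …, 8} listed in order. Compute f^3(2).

Tracing 2 → 3 → … returns to 2 after 6 steps, so 2 lies in a 6-cycle (1 5 2 3 7 8).
Stepping 3 places around the cycle: 2 → 3 → 7 → 8.

8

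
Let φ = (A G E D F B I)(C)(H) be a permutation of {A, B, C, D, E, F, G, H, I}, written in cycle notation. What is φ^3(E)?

E lies in the 7-cycle (A G E D F B I).
Advancing 3 steps from E: E → D → F → B.

B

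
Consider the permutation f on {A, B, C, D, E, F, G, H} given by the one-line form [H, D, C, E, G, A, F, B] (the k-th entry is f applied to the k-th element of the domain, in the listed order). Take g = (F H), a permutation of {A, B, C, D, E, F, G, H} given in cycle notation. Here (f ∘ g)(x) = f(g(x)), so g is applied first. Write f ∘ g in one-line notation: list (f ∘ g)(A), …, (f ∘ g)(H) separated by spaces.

H D C E G B F A

For each element, apply g then f: A → A → H; B → B → D; C → C → C; D → D → E; E → E → G; F → H → B; G → G → F; H → F → A.
Collecting the images, f ∘ g = [H D C E G B F A].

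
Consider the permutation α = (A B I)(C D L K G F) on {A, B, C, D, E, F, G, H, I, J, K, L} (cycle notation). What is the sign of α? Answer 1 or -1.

-1

The cycle lengths are 6, 3, 1, 1, 1.
A cycle is odd iff its length is even; α has 1 even-length cycle, so sgn(α) = (−1)^1 and α is odd.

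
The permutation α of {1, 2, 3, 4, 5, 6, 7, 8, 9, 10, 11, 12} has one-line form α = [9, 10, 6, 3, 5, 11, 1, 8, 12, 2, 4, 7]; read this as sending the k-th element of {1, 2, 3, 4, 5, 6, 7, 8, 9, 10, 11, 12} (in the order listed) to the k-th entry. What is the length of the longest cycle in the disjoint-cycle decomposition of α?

Decomposing into disjoint cycles gives (1 9 12 7)(2 10)(3 6 11 4); the longest has length 4.

4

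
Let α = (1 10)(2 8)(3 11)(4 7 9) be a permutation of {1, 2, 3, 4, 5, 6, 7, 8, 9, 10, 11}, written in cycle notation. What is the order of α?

The cycle type of α is (3, 2, 2, 2, 1, 1).
Since disjoint cycles commute, ord(α) = lcm(3, 2, 2, 2) = 6.

6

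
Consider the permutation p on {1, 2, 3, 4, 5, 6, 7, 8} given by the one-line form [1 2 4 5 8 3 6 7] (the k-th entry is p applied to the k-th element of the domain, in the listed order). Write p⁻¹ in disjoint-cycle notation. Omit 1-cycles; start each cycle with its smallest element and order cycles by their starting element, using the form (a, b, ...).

First write p in disjoint cycles: (3, 4, 5, 8, 7, 6).
Reversing each cycle (and rotating so the smallest element leads) gives p⁻¹ = (3, 6, 7, 8, 5, 4).

(3, 6, 7, 8, 5, 4)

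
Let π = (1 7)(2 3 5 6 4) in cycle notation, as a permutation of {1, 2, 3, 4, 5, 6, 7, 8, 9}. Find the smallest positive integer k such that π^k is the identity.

10

The cycle type of π is (5, 2, 1, 1).
The order is lcm(5, 2) = 10.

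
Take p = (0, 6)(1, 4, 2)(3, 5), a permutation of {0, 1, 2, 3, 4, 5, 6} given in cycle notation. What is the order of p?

The cycle type of p is (3, 2, 2).
Since disjoint cycles commute, ord(p) = lcm(3, 2, 2) = 6.

6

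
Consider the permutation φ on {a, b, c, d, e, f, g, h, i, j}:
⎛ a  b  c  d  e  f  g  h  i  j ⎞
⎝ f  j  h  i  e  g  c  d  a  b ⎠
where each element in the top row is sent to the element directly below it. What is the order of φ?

Decomposing into disjoint cycles gives cycle lengths 7, 2, 1.
The order is lcm(7, 2) = 14.

14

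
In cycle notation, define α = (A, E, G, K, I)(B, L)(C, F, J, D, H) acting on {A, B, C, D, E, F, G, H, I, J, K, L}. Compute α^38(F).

F lies in the 5-cycle (C, F, J, D, H).
On a 5-cycle, α^5 is the identity, so α^38 = α^3 there (38 ≡ 3 mod 5).
Advancing 3 steps from F: F → J → D → H.

H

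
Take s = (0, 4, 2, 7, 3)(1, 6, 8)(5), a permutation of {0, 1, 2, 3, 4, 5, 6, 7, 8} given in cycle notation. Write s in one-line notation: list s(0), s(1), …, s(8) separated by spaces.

Image by image: 0→4, 1→6, 2→7, 3→0, 4→2, 5→5, 6→8, 7→3, 8→1.
Listing these in domain order gives 4 6 7 0 2 5 8 3 1.

4 6 7 0 2 5 8 3 1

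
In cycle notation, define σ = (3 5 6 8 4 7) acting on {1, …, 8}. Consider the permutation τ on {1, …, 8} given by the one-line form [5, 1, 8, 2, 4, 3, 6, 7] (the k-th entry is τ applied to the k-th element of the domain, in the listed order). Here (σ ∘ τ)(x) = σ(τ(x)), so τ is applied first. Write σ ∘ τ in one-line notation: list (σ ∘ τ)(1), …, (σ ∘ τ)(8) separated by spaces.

6 1 4 2 7 5 8 3

For each element, apply τ then σ: 1 → 5 → 6; 2 → 1 → 1; 3 → 8 → 4; 4 → 2 → 2; 5 → 4 → 7; 6 → 3 → 5; 7 → 6 → 8; 8 → 7 → 3.
So σ ∘ τ in one-line form is 6 1 4 2 7 5 8 3.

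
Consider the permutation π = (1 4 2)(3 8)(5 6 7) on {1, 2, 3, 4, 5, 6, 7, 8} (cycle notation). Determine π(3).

8

Within (3 8), 3 ↦ 8.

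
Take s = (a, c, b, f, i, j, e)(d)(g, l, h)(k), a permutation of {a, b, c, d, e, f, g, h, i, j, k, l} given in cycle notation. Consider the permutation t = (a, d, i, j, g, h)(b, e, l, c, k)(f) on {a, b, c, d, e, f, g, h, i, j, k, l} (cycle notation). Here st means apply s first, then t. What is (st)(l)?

a

First apply s: s(l) = h, then t(h) = a. Thus (st)(l) = a.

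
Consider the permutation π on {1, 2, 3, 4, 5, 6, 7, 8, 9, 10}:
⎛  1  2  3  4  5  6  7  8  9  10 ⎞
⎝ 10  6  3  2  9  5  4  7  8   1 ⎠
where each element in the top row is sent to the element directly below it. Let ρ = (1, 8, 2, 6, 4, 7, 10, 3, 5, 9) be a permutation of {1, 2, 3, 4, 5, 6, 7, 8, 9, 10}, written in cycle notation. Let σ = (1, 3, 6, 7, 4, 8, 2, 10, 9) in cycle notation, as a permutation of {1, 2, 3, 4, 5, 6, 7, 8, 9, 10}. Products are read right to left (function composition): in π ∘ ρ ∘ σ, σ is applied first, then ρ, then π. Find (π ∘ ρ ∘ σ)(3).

Apply the permutations in order: σ(3) = 6, then ρ(6) = 4, then π(4) = 2. So (π ∘ ρ ∘ σ)(3) = 2.

2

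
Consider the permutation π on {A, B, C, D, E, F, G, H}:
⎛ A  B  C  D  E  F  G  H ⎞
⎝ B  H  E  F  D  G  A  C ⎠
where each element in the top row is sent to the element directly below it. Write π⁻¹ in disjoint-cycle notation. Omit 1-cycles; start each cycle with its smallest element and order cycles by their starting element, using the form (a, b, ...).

First write π in disjoint cycles: (A, B, H, C, E, D, F, G).
The inverse reverses every cycle; in canonical form, π⁻¹ = (A, G, F, D, E, C, H, B).

(A, G, F, D, E, C, H, B)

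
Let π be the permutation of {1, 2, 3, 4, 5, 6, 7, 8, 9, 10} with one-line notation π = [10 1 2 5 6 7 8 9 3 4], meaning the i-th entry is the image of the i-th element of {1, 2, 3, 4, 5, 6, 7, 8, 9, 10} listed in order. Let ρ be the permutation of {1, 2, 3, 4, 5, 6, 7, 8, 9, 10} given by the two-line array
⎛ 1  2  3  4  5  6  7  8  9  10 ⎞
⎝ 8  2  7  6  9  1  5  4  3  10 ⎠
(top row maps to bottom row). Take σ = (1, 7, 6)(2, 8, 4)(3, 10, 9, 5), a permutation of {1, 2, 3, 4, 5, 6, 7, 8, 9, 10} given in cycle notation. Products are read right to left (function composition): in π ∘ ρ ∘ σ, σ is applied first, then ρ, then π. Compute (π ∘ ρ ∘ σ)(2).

Apply the permutations in order: σ(2) = 8, then ρ(8) = 4, then π(4) = 5. So (π ∘ ρ ∘ σ)(2) = 5.

5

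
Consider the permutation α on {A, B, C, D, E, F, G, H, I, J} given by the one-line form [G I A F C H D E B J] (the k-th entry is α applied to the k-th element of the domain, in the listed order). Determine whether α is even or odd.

In disjoint-cycle form the cycle lengths are 7, 2, 1.
A cycle is odd iff its length is even; α has 1 even-length cycle, so sgn(α) = (−1)^1 and α is odd.

odd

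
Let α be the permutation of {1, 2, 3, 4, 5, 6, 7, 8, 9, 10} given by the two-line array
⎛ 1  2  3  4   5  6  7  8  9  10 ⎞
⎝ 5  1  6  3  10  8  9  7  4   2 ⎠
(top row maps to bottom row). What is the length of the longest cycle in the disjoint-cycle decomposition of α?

Decomposing into disjoint cycles gives (1, 5, 10, 2)(3, 6, 8, 7, 9, 4); the longest has length 6.

6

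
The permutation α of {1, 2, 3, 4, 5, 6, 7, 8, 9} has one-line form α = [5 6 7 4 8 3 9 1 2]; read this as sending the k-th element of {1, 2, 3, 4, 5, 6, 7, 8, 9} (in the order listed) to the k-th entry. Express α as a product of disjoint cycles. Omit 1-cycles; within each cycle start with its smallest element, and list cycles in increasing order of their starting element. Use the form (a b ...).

Start at 1 and follow images: 1 → 5 → 8 → 1, giving the cycle (1 5 8).
Continuing from each remaining unvisited element yields (1 5 8)(2 6 3 7 9).

(1 5 8)(2 6 3 7 9)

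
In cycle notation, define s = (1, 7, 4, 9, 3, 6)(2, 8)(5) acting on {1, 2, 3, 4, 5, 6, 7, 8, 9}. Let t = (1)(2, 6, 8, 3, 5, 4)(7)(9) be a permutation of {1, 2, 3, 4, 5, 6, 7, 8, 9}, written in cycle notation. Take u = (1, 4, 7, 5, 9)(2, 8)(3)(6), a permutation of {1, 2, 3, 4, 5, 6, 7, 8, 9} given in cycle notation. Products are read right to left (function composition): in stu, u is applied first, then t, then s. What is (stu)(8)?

1

Apply the permutations in order: u(8) = 2, then t(2) = 6, then s(6) = 1. So (stu)(8) = 1.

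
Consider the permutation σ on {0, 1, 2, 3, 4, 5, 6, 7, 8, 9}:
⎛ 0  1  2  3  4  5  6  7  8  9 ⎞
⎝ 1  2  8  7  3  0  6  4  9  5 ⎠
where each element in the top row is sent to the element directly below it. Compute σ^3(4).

4

Tracing 4 → 3 → … returns to 4 after 3 steps, so 4 lies in a 3-cycle (3, 7, 4).
Since the cycle has length 3, σ^3 acts on it the same as σ^0 (3 mod 3 = 0).
So σ^3(4) = 4.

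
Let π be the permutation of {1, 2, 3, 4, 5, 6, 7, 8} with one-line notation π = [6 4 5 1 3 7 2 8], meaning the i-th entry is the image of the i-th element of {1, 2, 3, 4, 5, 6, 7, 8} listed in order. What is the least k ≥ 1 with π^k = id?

10

The disjoint-cycle form of π has cycle lengths 5, 2, 1.
Since disjoint cycles commute, ord(π) = lcm(5, 2) = 10.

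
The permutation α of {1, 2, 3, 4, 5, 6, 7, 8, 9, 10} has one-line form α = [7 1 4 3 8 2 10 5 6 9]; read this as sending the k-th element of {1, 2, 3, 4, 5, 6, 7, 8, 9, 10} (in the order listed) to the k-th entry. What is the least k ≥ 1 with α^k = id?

The disjoint-cycle form of α has cycle lengths 6, 2, 2.
The order is lcm(6, 2, 2) = 6.

6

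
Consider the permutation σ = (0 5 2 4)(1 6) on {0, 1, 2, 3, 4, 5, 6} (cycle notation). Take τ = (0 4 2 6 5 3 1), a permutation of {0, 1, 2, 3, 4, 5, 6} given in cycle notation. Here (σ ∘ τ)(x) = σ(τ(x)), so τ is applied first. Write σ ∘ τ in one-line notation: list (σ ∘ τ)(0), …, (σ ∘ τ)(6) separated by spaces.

0 5 1 6 4 3 2

For each element, apply τ then σ: 0 → 4 → 0; 1 → 0 → 5; 2 → 6 → 1; 3 → 1 → 6; 4 → 2 → 4; 5 → 3 → 3; 6 → 5 → 2.
So σ ∘ τ in one-line form is 0 5 1 6 4 3 2.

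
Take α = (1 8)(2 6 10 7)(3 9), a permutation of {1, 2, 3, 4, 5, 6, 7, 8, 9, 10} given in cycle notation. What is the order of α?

4

The disjoint cycles have lengths 4, 2, 2, 1, 1.
The order of α is the least common multiple of its cycle lengths: lcm(4, 2, 2) = 4.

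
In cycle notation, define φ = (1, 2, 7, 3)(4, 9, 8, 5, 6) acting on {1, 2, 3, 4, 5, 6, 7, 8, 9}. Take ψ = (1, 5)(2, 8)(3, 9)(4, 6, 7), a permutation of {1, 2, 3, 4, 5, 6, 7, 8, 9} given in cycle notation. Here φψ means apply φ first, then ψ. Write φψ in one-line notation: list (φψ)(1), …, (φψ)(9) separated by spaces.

8 4 5 3 7 6 9 1 2

Chase each element through φ then ψ: 1 → 2 → 8; 2 → 7 → 4; 3 → 1 → 5; 4 → 9 → 3; 5 → 6 → 7; 6 → 4 → 6; 7 → 3 → 9; 8 → 5 → 1; 9 → 8 → 2.
Collecting the images, φψ = [8 4 5 3 7 6 9 1 2].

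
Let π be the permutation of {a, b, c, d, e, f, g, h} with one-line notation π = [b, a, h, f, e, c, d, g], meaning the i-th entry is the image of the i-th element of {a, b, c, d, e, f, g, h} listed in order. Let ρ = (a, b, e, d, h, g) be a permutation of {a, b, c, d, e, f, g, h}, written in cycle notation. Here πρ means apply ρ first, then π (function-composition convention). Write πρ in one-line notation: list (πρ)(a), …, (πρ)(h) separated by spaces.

For each element, apply ρ then π: a → b → a; b → e → e; c → c → h; d → h → g; e → d → f; f → f → c; g → a → b; h → g → d.
Collecting the images, πρ = [a e h g f c b d].

a e h g f c b d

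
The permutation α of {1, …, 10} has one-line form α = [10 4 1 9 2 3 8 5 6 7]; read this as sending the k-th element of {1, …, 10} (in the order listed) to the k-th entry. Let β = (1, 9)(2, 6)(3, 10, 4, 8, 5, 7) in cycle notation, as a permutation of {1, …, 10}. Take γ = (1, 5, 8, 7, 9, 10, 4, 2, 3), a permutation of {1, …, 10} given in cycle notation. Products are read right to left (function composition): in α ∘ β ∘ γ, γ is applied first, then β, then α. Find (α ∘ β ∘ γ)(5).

(α ∘ β ∘ γ)(5) = α(β(γ(5))). γ(5) = 8, then β(8) = 5, then α(5) = 2, so the result is 2.

2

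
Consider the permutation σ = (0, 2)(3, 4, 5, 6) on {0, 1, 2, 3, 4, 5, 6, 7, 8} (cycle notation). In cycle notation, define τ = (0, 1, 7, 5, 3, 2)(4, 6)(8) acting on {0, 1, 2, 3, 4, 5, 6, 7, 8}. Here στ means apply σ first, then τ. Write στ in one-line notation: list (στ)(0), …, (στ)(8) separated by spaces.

0 7 1 6 3 4 2 5 8

(στ)(x) = τ(σ(x)). Computing each image: τ(σ(0)) = τ(2) = 0, τ(σ(1)) = τ(1) = 7, τ(σ(2)) = τ(0) = 1, τ(σ(3)) = τ(4) = 6, τ(σ(4)) = τ(5) = 3, τ(σ(5)) = τ(6) = 4, τ(σ(6)) = τ(3) = 2, τ(σ(7)) = τ(7) = 5, τ(σ(8)) = τ(8) = 8.
Hence στ = [0 7 1 6 3 4 2 5 8].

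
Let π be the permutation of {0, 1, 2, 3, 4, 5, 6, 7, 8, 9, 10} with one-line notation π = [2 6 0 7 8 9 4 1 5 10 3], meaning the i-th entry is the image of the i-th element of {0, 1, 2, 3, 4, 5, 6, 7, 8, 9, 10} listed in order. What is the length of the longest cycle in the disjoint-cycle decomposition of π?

Decomposing into disjoint cycles gives (0, 2)(1, 6, 4, 8, 5, 9, 10, 3, 7); the longest has length 9.

9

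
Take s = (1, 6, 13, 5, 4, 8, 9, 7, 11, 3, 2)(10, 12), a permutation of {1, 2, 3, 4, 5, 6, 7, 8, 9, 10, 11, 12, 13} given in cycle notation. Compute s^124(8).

8 lies in the 11-cycle (1, 6, 13, 5, 4, 8, 9, 7, 11, 3, 2).
Since the cycle has length 11, s^124 acts on it the same as s^3 (124 mod 11 = 3).
Advancing 3 steps from 8: 8 → 9 → 7 → 11.

11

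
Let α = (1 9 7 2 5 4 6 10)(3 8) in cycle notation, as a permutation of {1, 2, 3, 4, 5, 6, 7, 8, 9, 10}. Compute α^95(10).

10 lies in the 8-cycle (1 9 7 2 5 4 6 10).
On an 8-cycle, α^8 is the identity, so α^95 = α^7 there (95 ≡ 7 mod 8).
Advancing 7 steps from 10: 10 → 1 → 9 → 7 → 2 → 5 → 4 → 6.

6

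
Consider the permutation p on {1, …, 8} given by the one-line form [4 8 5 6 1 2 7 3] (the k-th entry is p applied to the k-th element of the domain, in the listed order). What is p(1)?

1 is element number 1 of the domain, and entry number 1 of the one-line form is 4, so p(1) = 4.

4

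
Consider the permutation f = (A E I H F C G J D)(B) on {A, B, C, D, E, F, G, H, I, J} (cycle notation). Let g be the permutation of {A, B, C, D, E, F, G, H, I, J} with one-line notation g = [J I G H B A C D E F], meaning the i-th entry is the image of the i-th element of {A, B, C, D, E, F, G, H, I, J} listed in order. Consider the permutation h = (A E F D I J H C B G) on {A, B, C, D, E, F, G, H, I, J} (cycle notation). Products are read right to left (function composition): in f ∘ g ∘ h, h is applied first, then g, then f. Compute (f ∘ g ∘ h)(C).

(f ∘ g ∘ h)(C) = f(g(h(C))). h(C) = B, then g(B) = I, then f(I) = H, so the result is H.

H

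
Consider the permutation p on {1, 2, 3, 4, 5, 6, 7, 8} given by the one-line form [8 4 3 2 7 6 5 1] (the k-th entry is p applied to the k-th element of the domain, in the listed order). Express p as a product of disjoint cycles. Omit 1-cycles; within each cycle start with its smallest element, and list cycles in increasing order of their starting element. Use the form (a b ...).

(1 8)(2 4)(5 7)

Start at 1 and follow images: 1 → 8 → 1, giving the cycle (1 8).
Continuing from each remaining unvisited element yields (1 8)(2 4)(5 7).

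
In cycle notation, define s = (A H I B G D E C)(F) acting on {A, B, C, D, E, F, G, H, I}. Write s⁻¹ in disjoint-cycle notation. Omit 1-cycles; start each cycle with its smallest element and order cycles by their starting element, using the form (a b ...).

If s sends a → b within a cycle, s⁻¹ sends b → a; equivalently, reverse each cycle.
Reversing each cycle of s and rotating so the smallest element leads gives (A C E D G B I H).

(A C E D G B I H)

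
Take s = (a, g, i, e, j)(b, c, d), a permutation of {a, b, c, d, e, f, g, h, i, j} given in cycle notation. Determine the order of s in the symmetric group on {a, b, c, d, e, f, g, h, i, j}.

The cycle type of s is (5, 3, 1, 1).
The order is lcm(5, 3) = 15.

15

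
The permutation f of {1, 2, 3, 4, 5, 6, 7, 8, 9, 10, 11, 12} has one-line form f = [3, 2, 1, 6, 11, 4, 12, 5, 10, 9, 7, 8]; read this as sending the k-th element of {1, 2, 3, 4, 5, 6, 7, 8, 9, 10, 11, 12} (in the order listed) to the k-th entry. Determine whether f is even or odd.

In disjoint-cycle form the cycle lengths are 5, 2, 2, 2, 1.
A cycle is odd iff its length is even; f has 3 even-length cycles, so sgn(f) = (−1)^3 and f is odd.

odd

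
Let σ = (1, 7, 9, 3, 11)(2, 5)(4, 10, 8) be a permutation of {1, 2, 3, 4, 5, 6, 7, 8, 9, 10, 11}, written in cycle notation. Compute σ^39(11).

11 lies in the 5-cycle (1, 7, 9, 3, 11).
On a 5-cycle, σ^5 is the identity, so σ^39 = σ^4 there (39 ≡ 4 mod 5).
Stepping 4 places around the cycle: 11 → 1 → 7 → 9 → 3.

3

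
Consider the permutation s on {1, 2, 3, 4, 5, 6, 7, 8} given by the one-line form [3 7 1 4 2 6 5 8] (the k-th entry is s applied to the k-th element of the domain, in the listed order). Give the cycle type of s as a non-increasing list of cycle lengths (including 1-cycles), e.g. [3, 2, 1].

[3, 2, 1, 1, 1]

The disjoint cycles are (1, 3)(2, 7, 5)(4)(6)(8), with lengths 3, 2, 1, 1, 1 in non-increasing order.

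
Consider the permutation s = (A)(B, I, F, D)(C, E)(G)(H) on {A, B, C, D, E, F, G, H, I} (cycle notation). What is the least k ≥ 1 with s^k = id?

4

The disjoint cycles have lengths 4, 2, 1, 1, 1.
Since disjoint cycles commute, ord(s) = lcm(4, 2) = 4.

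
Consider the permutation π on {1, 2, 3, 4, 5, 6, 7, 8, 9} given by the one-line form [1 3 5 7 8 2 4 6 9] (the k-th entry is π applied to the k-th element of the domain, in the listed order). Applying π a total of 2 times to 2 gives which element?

Tracing 2 → 3 → … returns to 2 after 5 steps, so 2 lies in a 5-cycle (2 3 5 8 6).
Stepping 2 places around the cycle: 2 → 3 → 5.

5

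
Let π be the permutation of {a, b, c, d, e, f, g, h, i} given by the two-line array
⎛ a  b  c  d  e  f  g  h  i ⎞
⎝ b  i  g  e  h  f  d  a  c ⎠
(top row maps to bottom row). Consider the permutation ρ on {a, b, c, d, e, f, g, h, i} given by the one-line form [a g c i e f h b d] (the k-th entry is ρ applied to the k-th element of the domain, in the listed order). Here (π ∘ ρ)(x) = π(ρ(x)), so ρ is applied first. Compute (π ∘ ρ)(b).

(π ∘ ρ)(b) = π(ρ(b)). ρ(b) = g, then π(g) = d. So (π ∘ ρ)(b) = d.

d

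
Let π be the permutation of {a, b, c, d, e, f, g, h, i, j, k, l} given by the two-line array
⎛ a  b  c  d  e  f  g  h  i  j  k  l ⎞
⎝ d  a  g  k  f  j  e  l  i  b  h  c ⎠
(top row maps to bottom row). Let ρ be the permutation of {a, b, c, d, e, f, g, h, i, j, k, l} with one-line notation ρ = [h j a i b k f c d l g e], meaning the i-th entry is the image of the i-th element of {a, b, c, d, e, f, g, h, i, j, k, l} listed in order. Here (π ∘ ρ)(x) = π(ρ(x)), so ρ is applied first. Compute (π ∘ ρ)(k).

(π ∘ ρ)(k) = π(ρ(k)). ρ(k) = g, then π(g) = e. So (π ∘ ρ)(k) = e.

e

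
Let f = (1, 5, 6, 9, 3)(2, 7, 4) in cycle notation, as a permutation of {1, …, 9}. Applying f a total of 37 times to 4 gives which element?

2

4 lies in the 3-cycle (2, 7, 4).
Since the cycle has length 3, f^37 acts on it the same as f^1 (37 mod 3 = 1).
Stepping 1 place around the cycle: 4 → 2.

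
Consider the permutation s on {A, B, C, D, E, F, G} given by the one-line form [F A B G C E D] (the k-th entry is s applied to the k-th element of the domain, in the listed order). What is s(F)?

F is element number 6 of the domain, and entry number 6 of the one-line form is E, so s(F) = E.

E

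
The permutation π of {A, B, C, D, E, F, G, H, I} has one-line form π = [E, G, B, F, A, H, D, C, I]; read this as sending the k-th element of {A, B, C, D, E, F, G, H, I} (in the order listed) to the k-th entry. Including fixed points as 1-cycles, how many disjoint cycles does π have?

The cycle decomposition is (A, E)(B, G, D, F, H, C)(I), which has 3 cycles (counting 1-cycles).

3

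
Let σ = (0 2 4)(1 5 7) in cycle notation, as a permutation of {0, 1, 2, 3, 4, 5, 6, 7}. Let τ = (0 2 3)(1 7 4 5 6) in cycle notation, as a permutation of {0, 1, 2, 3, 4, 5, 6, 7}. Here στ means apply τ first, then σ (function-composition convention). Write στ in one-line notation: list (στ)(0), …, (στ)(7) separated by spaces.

4 1 3 2 7 6 5 0

(στ)(x) = σ(τ(x)). Computing each image: σ(τ(0)) = σ(2) = 4, σ(τ(1)) = σ(7) = 1, σ(τ(2)) = σ(3) = 3, σ(τ(3)) = σ(0) = 2, σ(τ(4)) = σ(5) = 7, σ(τ(5)) = σ(6) = 6, σ(τ(6)) = σ(1) = 5, σ(τ(7)) = σ(4) = 0.
Hence στ = [4 1 3 2 7 6 5 0].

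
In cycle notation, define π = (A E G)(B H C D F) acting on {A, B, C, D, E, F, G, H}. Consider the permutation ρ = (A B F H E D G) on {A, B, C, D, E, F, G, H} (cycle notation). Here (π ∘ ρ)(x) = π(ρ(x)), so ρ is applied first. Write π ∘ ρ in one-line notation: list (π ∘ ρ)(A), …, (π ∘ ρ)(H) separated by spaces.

H B D A F C E G

For each element, apply ρ then π: A → B → H; B → F → B; C → C → D; D → G → A; E → D → F; F → H → C; G → A → E; H → E → G.
So π ∘ ρ in one-line form is H B D A F C E G.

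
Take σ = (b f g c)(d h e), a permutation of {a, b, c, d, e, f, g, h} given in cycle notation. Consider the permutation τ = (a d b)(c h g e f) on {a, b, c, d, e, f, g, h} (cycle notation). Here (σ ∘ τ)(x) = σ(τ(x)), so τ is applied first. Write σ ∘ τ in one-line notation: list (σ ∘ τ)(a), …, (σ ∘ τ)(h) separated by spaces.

(σ ∘ τ)(x) = σ(τ(x)). Computing each image: σ(τ(a)) = σ(d) = h, σ(τ(b)) = σ(a) = a, σ(τ(c)) = σ(h) = e, σ(τ(d)) = σ(b) = f, σ(τ(e)) = σ(f) = g, σ(τ(f)) = σ(c) = b, σ(τ(g)) = σ(e) = d, σ(τ(h)) = σ(g) = c.
Hence σ ∘ τ = [h a e f g b d c].

h a e f g b d c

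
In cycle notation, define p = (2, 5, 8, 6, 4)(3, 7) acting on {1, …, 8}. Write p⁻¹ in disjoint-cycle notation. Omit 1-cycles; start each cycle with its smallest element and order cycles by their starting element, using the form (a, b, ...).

Inverting a permutation written in cycle notation just reverses the order within every cycle.
Reversing each cycle of p and rotating so the smallest element leads gives (2, 4, 6, 8, 5)(3, 7).

(2, 4, 6, 8, 5)(3, 7)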